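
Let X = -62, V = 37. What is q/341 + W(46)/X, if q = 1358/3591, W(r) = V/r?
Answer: -190943/16093836 ≈ -0.011864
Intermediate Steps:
W(r) = 37/r
q = 194/513 (q = 1358*(1/3591) = 194/513 ≈ 0.37817)
q/341 + W(46)/X = (194/513)/341 + (37/46)/(-62) = (194/513)*(1/341) + (37*(1/46))*(-1/62) = 194/174933 + (37/46)*(-1/62) = 194/174933 - 37/2852 = -190943/16093836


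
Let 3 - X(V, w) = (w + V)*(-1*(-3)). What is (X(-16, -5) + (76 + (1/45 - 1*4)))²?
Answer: 38576521/2025 ≈ 19050.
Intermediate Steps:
X(V, w) = 3 - 3*V - 3*w (X(V, w) = 3 - (w + V)*(-1*(-3)) = 3 - (V + w)*3 = 3 - (3*V + 3*w) = 3 + (-3*V - 3*w) = 3 - 3*V - 3*w)
(X(-16, -5) + (76 + (1/45 - 1*4)))² = ((3 - 3*(-16) - 3*(-5)) + (76 + (1/45 - 1*4)))² = ((3 + 48 + 15) + (76 + (1/45 - 4)))² = (66 + (76 - 179/45))² = (66 + 3241/45)² = (6211/45)² = 38576521/2025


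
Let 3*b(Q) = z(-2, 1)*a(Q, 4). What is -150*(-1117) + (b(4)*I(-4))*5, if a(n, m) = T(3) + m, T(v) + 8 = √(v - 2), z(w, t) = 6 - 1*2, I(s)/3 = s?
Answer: 167790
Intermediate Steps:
I(s) = 3*s
z(w, t) = 4 (z(w, t) = 6 - 2 = 4)
T(v) = -8 + √(-2 + v) (T(v) = -8 + √(v - 2) = -8 + √(-2 + v))
a(n, m) = -7 + m (a(n, m) = (-8 + √(-2 + 3)) + m = (-8 + √1) + m = (-8 + 1) + m = -7 + m)
b(Q) = -4 (b(Q) = (4*(-7 + 4))/3 = (4*(-3))/3 = (⅓)*(-12) = -4)
-150*(-1117) + (b(4)*I(-4))*5 = -150*(-1117) - 12*(-4)*5 = 167550 - 4*(-12)*5 = 167550 + 48*5 = 167550 + 240 = 167790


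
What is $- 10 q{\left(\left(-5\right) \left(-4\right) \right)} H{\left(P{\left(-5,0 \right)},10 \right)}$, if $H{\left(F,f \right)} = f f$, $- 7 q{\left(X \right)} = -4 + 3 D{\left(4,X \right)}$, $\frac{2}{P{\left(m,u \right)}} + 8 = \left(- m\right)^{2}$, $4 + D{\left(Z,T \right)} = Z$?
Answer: $- \frac{4000}{7} \approx -571.43$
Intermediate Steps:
$D{\left(Z,T \right)} = -4 + Z$
$P{\left(m,u \right)} = \frac{2}{-8 + m^{2}}$ ($P{\left(m,u \right)} = \frac{2}{-8 + \left(- m\right)^{2}} = \frac{2}{-8 + m^{2}}$)
$q{\left(X \right)} = \frac{4}{7}$ ($q{\left(X \right)} = - \frac{-4 + 3 \left(-4 + 4\right)}{7} = - \frac{-4 + 3 \cdot 0}{7} = - \frac{-4 + 0}{7} = \left(- \frac{1}{7}\right) \left(-4\right) = \frac{4}{7}$)
$H{\left(F,f \right)} = f^{2}$
$- 10 q{\left(\left(-5\right) \left(-4\right) \right)} H{\left(P{\left(-5,0 \right)},10 \right)} = \left(-10\right) \frac{4}{7} \cdot 10^{2} = \left(- \frac{40}{7}\right) 100 = - \frac{4000}{7}$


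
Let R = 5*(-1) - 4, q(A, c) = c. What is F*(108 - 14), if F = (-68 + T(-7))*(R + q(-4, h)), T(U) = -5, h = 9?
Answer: 0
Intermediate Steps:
R = -9 (R = -5 - 4 = -9)
F = 0 (F = (-68 - 5)*(-9 + 9) = -73*0 = 0)
F*(108 - 14) = 0*(108 - 14) = 0*94 = 0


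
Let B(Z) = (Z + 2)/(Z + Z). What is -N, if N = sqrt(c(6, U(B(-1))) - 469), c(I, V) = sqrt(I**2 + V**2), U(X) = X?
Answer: -I*sqrt(1876 - 2*sqrt(145))/2 ≈ -21.517*I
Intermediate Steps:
B(Z) = (2 + Z)/(2*Z) (B(Z) = (2 + Z)/((2*Z)) = (2 + Z)*(1/(2*Z)) = (2 + Z)/(2*Z))
N = sqrt(-469 + sqrt(145)/2) (N = sqrt(sqrt(6**2 + ((1/2)*(2 - 1)/(-1))**2) - 469) = sqrt(sqrt(36 + ((1/2)*(-1)*1)**2) - 469) = sqrt(sqrt(36 + (-1/2)**2) - 469) = sqrt(sqrt(36 + 1/4) - 469) = sqrt(sqrt(145/4) - 469) = sqrt(sqrt(145)/2 - 469) = sqrt(-469 + sqrt(145)/2) ≈ 21.517*I)
-N = -sqrt(-1876 + 2*sqrt(145))/2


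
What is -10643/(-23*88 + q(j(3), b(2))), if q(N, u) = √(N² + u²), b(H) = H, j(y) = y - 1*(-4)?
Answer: 21541432/4096523 + 10643*√53/4096523 ≈ 5.2774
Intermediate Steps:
j(y) = 4 + y (j(y) = y + 4 = 4 + y)
-10643/(-23*88 + q(j(3), b(2))) = -10643/(-23*88 + √((4 + 3)² + 2²)) = -10643/(-2024 + √(7² + 4)) = -10643/(-2024 + √(49 + 4)) = -10643/(-2024 + √53)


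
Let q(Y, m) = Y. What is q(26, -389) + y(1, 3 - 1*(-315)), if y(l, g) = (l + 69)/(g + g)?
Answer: 8303/318 ≈ 26.110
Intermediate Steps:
y(l, g) = (69 + l)/(2*g) (y(l, g) = (69 + l)/((2*g)) = (69 + l)*(1/(2*g)) = (69 + l)/(2*g))
q(26, -389) + y(1, 3 - 1*(-315)) = 26 + (69 + 1)/(2*(3 - 1*(-315))) = 26 + (½)*70/(3 + 315) = 26 + (½)*70/318 = 26 + (½)*(1/318)*70 = 26 + 35/318 = 8303/318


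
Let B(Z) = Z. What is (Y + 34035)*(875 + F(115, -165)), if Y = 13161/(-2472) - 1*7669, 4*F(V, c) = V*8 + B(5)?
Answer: 96116296725/3296 ≈ 2.9162e+7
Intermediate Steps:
F(V, c) = 5/4 + 2*V (F(V, c) = (V*8 + 5)/4 = (8*V + 5)/4 = (5 + 8*V)/4 = 5/4 + 2*V)
Y = -6323643/824 (Y = 13161*(-1/2472) - 7669 = -4387/824 - 7669 = -6323643/824 ≈ -7674.3)
(Y + 34035)*(875 + F(115, -165)) = (-6323643/824 + 34035)*(875 + (5/4 + 2*115)) = 21721197*(875 + (5/4 + 230))/824 = 21721197*(875 + 925/4)/824 = (21721197/824)*(4425/4) = 96116296725/3296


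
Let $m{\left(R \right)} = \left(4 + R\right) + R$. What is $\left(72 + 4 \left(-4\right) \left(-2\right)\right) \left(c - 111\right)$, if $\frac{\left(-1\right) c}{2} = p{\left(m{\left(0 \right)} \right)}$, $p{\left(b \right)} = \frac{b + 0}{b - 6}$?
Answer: $-11128$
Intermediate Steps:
$m{\left(R \right)} = 4 + 2 R$
$p{\left(b \right)} = \frac{b}{-6 + b}$
$c = 4$ ($c = - 2 \frac{4 + 2 \cdot 0}{-6 + \left(4 + 2 \cdot 0\right)} = - 2 \frac{4 + 0}{-6 + \left(4 + 0\right)} = - 2 \frac{4}{-6 + 4} = - 2 \frac{4}{-2} = - 2 \cdot 4 \left(- \frac{1}{2}\right) = \left(-2\right) \left(-2\right) = 4$)
$\left(72 + 4 \left(-4\right) \left(-2\right)\right) \left(c - 111\right) = \left(72 + 4 \left(-4\right) \left(-2\right)\right) \left(4 - 111\right) = \left(72 - -32\right) \left(-107\right) = \left(72 + 32\right) \left(-107\right) = 104 \left(-107\right) = -11128$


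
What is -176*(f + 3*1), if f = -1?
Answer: -352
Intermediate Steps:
-176*(f + 3*1) = -176*(-1 + 3*1) = -176*(-1 + 3) = -176*2 = -352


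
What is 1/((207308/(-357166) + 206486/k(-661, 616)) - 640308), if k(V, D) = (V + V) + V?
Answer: -354130089/226789409462632 ≈ -1.5615e-6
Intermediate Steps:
k(V, D) = 3*V (k(V, D) = 2*V + V = 3*V)
1/((207308/(-357166) + 206486/k(-661, 616)) - 640308) = 1/((207308/(-357166) + 206486/((3*(-661)))) - 640308) = 1/((207308*(-1/357166) + 206486/(-1983)) - 640308) = 1/((-103654/178583 + 206486*(-1/1983)) - 640308) = 1/((-103654/178583 - 206486/1983) - 640308) = 1/(-37080435220/354130089 - 640308) = 1/(-226789409462632/354130089) = -354130089/226789409462632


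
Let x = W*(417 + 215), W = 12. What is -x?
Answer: -7584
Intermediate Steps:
x = 7584 (x = 12*(417 + 215) = 12*632 = 7584)
-x = -1*7584 = -7584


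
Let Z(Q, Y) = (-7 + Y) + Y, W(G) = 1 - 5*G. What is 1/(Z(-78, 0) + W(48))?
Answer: -1/246 ≈ -0.0040650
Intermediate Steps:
Z(Q, Y) = -7 + 2*Y
1/(Z(-78, 0) + W(48)) = 1/((-7 + 2*0) + (1 - 5*48)) = 1/((-7 + 0) + (1 - 240)) = 1/(-7 - 239) = 1/(-246) = -1/246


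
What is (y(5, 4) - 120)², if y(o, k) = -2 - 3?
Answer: 15625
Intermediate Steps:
y(o, k) = -5
(y(5, 4) - 120)² = (-5 - 120)² = (-125)² = 15625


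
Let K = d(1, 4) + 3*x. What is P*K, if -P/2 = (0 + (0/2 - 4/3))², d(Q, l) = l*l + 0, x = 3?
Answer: -800/9 ≈ -88.889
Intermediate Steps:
d(Q, l) = l² (d(Q, l) = l² + 0 = l²)
P = -32/9 (P = -2*(0 + (0/2 - 4/3))² = -2*(0 + (0*(½) - 4*⅓))² = -2*(0 + (0 - 4/3))² = -2*(0 - 4/3)² = -2*(-4/3)² = -2*16/9 = -32/9 ≈ -3.5556)
K = 25 (K = 4² + 3*3 = 16 + 9 = 25)
P*K = -32/9*25 = -800/9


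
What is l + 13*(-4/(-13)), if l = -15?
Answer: -11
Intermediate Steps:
l + 13*(-4/(-13)) = -15 + 13*(-4/(-13)) = -15 + 13*(-4*(-1/13)) = -15 + 13*(4/13) = -15 + 4 = -11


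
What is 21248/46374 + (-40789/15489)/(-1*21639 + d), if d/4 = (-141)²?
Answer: 3174776090939/6929672732685 ≈ 0.45814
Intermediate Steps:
d = 79524 (d = 4*(-141)² = 4*19881 = 79524)
21248/46374 + (-40789/15489)/(-1*21639 + d) = 21248/46374 + (-40789/15489)/(-1*21639 + 79524) = 21248*(1/46374) + (-40789*1/15489)/(-21639 + 79524) = 10624/23187 - 40789/15489/57885 = 10624/23187 - 40789/15489*1/57885 = 10624/23187 - 40789/896580765 = 3174776090939/6929672732685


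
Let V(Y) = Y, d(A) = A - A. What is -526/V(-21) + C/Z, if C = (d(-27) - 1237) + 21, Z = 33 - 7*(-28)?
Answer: 94918/4809 ≈ 19.738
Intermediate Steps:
d(A) = 0
Z = 229 (Z = 33 + 196 = 229)
C = -1216 (C = (0 - 1237) + 21 = -1237 + 21 = -1216)
-526/V(-21) + C/Z = -526/(-21) - 1216/229 = -526*(-1/21) - 1216*1/229 = 526/21 - 1216/229 = 94918/4809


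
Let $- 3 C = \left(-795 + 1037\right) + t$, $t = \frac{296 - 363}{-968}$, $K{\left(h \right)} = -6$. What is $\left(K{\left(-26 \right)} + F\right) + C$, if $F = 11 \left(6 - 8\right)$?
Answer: $- \frac{315635}{2904} \approx -108.69$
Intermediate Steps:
$F = -22$ ($F = 11 \left(-2\right) = -22$)
$t = \frac{67}{968}$ ($t = \left(-67\right) \left(- \frac{1}{968}\right) = \frac{67}{968} \approx 0.069215$)
$C = - \frac{234323}{2904}$ ($C = - \frac{\left(-795 + 1037\right) + \frac{67}{968}}{3} = - \frac{242 + \frac{67}{968}}{3} = \left(- \frac{1}{3}\right) \frac{234323}{968} = - \frac{234323}{2904} \approx -80.69$)
$\left(K{\left(-26 \right)} + F\right) + C = \left(-6 - 22\right) - \frac{234323}{2904} = -28 - \frac{234323}{2904} = - \frac{315635}{2904}$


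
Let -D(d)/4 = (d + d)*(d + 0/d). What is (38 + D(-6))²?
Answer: 62500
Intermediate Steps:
D(d) = -8*d² (D(d) = -4*(d + d)*(d + 0/d) = -4*2*d*(d + 0) = -4*2*d*d = -8*d²)
(38 + D(-6))² = (38 - 8*(-6)²)² = (38 - 8*36)² = (38 - 288)² = (-250)² = 62500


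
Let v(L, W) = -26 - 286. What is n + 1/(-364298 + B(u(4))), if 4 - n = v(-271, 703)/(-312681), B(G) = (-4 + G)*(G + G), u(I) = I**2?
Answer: 151680706629/37929664478 ≈ 3.9990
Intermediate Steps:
B(G) = 2*G*(-4 + G) (B(G) = (-4 + G)*(2*G) = 2*G*(-4 + G))
v(L, W) = -312
n = 416804/104227 (n = 4 - (-312)/(-312681) = 4 - (-312)*(-1)/312681 = 4 - 1*104/104227 = 4 - 104/104227 = 416804/104227 ≈ 3.9990)
n + 1/(-364298 + B(u(4))) = 416804/104227 + 1/(-364298 + 2*4**2*(-4 + 4**2)) = 416804/104227 + 1/(-364298 + 2*16*(-4 + 16)) = 416804/104227 + 1/(-364298 + 2*16*12) = 416804/104227 + 1/(-364298 + 384) = 416804/104227 + 1/(-363914) = 416804/104227 - 1/363914 = 151680706629/37929664478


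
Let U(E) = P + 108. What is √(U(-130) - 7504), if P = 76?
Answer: 2*I*√1830 ≈ 85.557*I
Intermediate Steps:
U(E) = 184 (U(E) = 76 + 108 = 184)
√(U(-130) - 7504) = √(184 - 7504) = √(-7320) = 2*I*√1830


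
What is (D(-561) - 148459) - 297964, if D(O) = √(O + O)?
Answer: -446423 + I*√1122 ≈ -4.4642e+5 + 33.496*I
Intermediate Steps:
D(O) = √2*√O (D(O) = √(2*O) = √2*√O)
(D(-561) - 148459) - 297964 = (√2*√(-561) - 148459) - 297964 = (√2*(I*√561) - 148459) - 297964 = (I*√1122 - 148459) - 297964 = (-148459 + I*√1122) - 297964 = -446423 + I*√1122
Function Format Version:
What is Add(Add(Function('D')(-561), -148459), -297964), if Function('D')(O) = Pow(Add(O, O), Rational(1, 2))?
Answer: Add(-446423, Mul(I, Pow(1122, Rational(1, 2)))) ≈ Add(-4.4642e+5, Mul(33.496, I))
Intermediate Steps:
Function('D')(O) = Mul(Pow(2, Rational(1, 2)), Pow(O, Rational(1, 2))) (Function('D')(O) = Pow(Mul(2, O), Rational(1, 2)) = Mul(Pow(2, Rational(1, 2)), Pow(O, Rational(1, 2))))
Add(Add(Function('D')(-561), -148459), -297964) = Add(Add(Mul(Pow(2, Rational(1, 2)), Pow(-561, Rational(1, 2))), -148459), -297964) = Add(Add(Mul(Pow(2, Rational(1, 2)), Mul(I, Pow(561, Rational(1, 2)))), -148459), -297964) = Add(Add(Mul(I, Pow(1122, Rational(1, 2))), -148459), -297964) = Add(Add(-148459, Mul(I, Pow(1122, Rational(1, 2)))), -297964) = Add(-446423, Mul(I, Pow(1122, Rational(1, 2))))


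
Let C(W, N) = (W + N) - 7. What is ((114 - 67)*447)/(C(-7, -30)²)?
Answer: 21009/1936 ≈ 10.852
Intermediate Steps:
C(W, N) = -7 + N + W (C(W, N) = (N + W) - 7 = -7 + N + W)
((114 - 67)*447)/(C(-7, -30)²) = ((114 - 67)*447)/((-7 - 30 - 7)²) = (47*447)/((-44)²) = 21009/1936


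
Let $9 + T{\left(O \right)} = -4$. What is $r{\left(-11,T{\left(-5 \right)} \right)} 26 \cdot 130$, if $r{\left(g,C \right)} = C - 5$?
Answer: $-60840$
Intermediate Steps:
$T{\left(O \right)} = -13$ ($T{\left(O \right)} = -9 - 4 = -13$)
$r{\left(g,C \right)} = -5 + C$ ($r{\left(g,C \right)} = C - 5 = -5 + C$)
$r{\left(-11,T{\left(-5 \right)} \right)} 26 \cdot 130 = \left(-5 - 13\right) 26 \cdot 130 = \left(-18\right) 26 \cdot 130 = \left(-468\right) 130 = -60840$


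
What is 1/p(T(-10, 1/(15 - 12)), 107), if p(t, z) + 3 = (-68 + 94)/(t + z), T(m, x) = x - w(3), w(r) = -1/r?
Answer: -323/891 ≈ -0.36251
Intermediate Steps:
T(m, x) = 1/3 + x (T(m, x) = x - (-1)/3 = x - 1*(-1/3) = x + 1/3 = 1/3 + x)
p(t, z) = -3 + 26/(t + z) (p(t, z) = -3 + (-68 + 94)/(t + z) = -3 + 26/(t + z))
1/p(T(-10, 1/(15 - 12)), 107) = 1/((26 - 3*(1/3 + 1/(15 - 12)) - 3*107)/((1/3 + 1/(15 - 12)) + 107)) = 1/((26 - 3*(1/3 + 1/3) - 321)/((1/3 + 1/3) + 107)) = 1/((26 - 3*2/3 - 321)/(2/3 + 107)) = 1/((26 - 2 - 321)/(323/3)) = 1/((3/323)*(-297)) = 1/(-891/323) = -323/891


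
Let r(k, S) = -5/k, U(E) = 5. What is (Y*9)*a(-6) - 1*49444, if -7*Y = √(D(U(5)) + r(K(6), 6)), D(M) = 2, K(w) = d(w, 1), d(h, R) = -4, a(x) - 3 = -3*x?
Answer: -49444 - 27*√13/2 ≈ -49493.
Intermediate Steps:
a(x) = 3 - 3*x
K(w) = -4
Y = -√13/14 (Y = -√(2 - 5/(-4))/7 = -√(2 - 5*(-¼))/7 = -√(2 + 5/4)/7 = -√13/14 ≈ -0.25754)
(Y*9)*a(-6) - 1*49444 = (-√13/14*9)*(3 - 3*(-6)) - 1*49444 = (-9*√13/14)*(3 + 18) - 49444 = -9*√13/14*21 - 49444 = -27*√13/2 - 49444 = -49444 - 27*√13/2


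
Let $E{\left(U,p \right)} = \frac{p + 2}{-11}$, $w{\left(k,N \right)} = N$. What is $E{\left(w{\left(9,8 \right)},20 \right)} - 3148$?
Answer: $-3150$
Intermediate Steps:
$E{\left(U,p \right)} = - \frac{2}{11} - \frac{p}{11}$ ($E{\left(U,p \right)} = \left(2 + p\right) \left(- \frac{1}{11}\right) = - \frac{2}{11} - \frac{p}{11}$)
$E{\left(w{\left(9,8 \right)},20 \right)} - 3148 = \left(- \frac{2}{11} - \frac{20}{11}\right) - 3148 = -2 - 3148 = -3150$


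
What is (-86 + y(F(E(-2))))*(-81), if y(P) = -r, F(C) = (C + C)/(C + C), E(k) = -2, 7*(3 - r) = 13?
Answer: 49410/7 ≈ 7058.6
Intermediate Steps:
r = 8/7 (r = 3 - ⅐*13 = 3 - 13/7 = 8/7 ≈ 1.1429)
F(C) = 1 (F(C) = (2*C)/((2*C)) = (2*C)*(1/(2*C)) = 1)
y(P) = -8/7 (y(P) = -1*8/7 = -8/7)
(-86 + y(F(E(-2))))*(-81) = (-86 - 8/7)*(-81) = -610/7*(-81) = 49410/7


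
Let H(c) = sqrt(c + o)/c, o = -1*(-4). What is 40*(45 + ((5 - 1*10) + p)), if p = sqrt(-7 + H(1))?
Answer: 1600 + 40*sqrt(-7 + sqrt(5)) ≈ 1600.0 + 87.306*I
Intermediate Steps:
o = 4
H(c) = sqrt(4 + c)/c (H(c) = sqrt(c + 4)/c = sqrt(4 + c)/c)
p = sqrt(-7 + sqrt(5)) (p = sqrt(-7 + sqrt(4 + 1)/1) = sqrt(-7 + 1*sqrt(5)) = sqrt(-7 + sqrt(5)) ≈ 2.1826*I)
40*(45 + ((5 - 1*10) + p)) = 40*(45 + ((5 - 1*10) + sqrt(-7 + sqrt(5)))) = 40*(45 + ((5 - 10) + sqrt(-7 + sqrt(5)))) = 40*(45 + (-5 + sqrt(-7 + sqrt(5)))) = 40*(40 + sqrt(-7 + sqrt(5))) = 1600 + 40*sqrt(-7 + sqrt(5))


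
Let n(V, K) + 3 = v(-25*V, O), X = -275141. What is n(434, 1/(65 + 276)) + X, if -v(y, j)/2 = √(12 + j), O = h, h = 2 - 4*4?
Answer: -275144 - 2*I*√2 ≈ -2.7514e+5 - 2.8284*I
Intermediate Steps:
h = -14 (h = 2 - 16 = -14)
O = -14
v(y, j) = -2*√(12 + j)
n(V, K) = -3 - 2*I*√2 (n(V, K) = -3 - 2*√(12 - 14) = -3 - 2*I*√2)
n(434, 1/(65 + 276)) + X = (-3 - 2*I*√2) - 275141 = -275144 - 2*I*√2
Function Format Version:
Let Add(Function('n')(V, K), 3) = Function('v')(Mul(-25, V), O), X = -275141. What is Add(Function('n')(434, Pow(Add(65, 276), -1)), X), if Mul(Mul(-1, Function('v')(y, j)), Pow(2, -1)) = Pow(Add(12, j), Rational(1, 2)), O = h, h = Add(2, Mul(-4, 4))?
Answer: Add(-275144, Mul(-2, I, Pow(2, Rational(1, 2)))) ≈ Add(-2.7514e+5, Mul(-2.8284, I))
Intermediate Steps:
h = -14 (h = Add(2, -16) = -14)
O = -14
Function('v')(y, j) = Mul(-2, Pow(Add(12, j), Rational(1, 2)))
Function('n')(V, K) = Add(-3, Mul(-2, I, Pow(2, Rational(1, 2)))) (Function('n')(V, K) = Add(-3, Mul(-2, Pow(Add(12, -14), Rational(1, 2)))) = Add(-3, Mul(-2, Pow(-2, Rational(1, 2)))) = Add(-3, Mul(-2, Mul(I, Pow(2, Rational(1, 2))))) = Add(-3, Mul(-2, I, Pow(2, Rational(1, 2)))))
Add(Function('n')(434, Pow(Add(65, 276), -1)), X) = Add(Add(-3, Mul(-2, I, Pow(2, Rational(1, 2)))), -275141) = Add(-275144, Mul(-2, I, Pow(2, Rational(1, 2))))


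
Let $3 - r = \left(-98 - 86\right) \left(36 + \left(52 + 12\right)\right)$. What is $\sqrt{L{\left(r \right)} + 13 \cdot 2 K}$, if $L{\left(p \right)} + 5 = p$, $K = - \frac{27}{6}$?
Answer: $\sqrt{18281} \approx 135.21$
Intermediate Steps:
$K = - \frac{9}{2}$ ($K = \left(-27\right) \frac{1}{6} = - \frac{9}{2} \approx -4.5$)
$r = 18403$ ($r = 3 - \left(-98 - 86\right) \left(36 + \left(52 + 12\right)\right) = 3 - - 184 \left(36 + 64\right) = 3 - \left(-184\right) 100 = 3 - -18400 = 3 + 18400 = 18403$)
$L{\left(p \right)} = -5 + p$
$\sqrt{L{\left(r \right)} + 13 \cdot 2 K} = \sqrt{\left(-5 + 18403\right) + 13 \cdot 2 \left(- \frac{9}{2}\right)} = \sqrt{18398 + 26 \left(- \frac{9}{2}\right)} = \sqrt{18398 - 117} = \sqrt{18281}$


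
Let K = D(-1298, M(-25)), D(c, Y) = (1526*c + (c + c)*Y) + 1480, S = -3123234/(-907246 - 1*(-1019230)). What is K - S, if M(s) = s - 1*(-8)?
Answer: -36116857765/18664 ≈ -1.9351e+6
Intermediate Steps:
S = -520539/18664 (S = -3123234/(-907246 + 1019230) = -3123234/111984 = -3123234*1/111984 = -520539/18664 ≈ -27.890)
M(s) = 8 + s (M(s) = s + 8 = 8 + s)
D(c, Y) = 1480 + 1526*c + 2*Y*c (D(c, Y) = (1526*c + (2*c)*Y) + 1480 = (1526*c + 2*Y*c) + 1480 = 1480 + 1526*c + 2*Y*c)
K = -1935136 (K = 1480 + 1526*(-1298) + 2*(8 - 25)*(-1298) = 1480 - 1980748 + 2*(-17)*(-1298) = 1480 - 1980748 + 44132 = -1935136)
K - S = -1935136 - 1*(-520539/18664) = -1935136 + 520539/18664 = -36116857765/18664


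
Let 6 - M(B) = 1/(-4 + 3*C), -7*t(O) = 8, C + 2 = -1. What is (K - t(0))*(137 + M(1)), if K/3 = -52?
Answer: -2016240/91 ≈ -22156.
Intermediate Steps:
C = -3 (C = -2 - 1 = -3)
t(O) = -8/7 (t(O) = -⅐*8 = -8/7)
M(B) = 79/13 (M(B) = 6 - 1/(-4 + 3*(-3)) = 6 - 1/(-4 - 9) = 6 - 1/(-13) = 6 - 1*(-1/13) = 6 + 1/13 = 79/13)
K = -156 (K = 3*(-52) = -156)
(K - t(0))*(137 + M(1)) = (-156 - 1*(-8/7))*(137 + 79/13) = (-156 + 8/7)*(1860/13) = -1084/7*1860/13 = -2016240/91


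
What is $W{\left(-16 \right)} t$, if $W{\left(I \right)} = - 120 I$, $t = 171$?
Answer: $328320$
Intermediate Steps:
$W{\left(-16 \right)} t = \left(-120\right) \left(-16\right) 171 = 1920 \cdot 171 = 328320$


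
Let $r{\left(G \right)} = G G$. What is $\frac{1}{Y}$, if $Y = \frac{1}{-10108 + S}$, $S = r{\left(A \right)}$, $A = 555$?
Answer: $297917$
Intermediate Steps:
$r{\left(G \right)} = G^{2}$
$S = 308025$ ($S = 555^{2} = 308025$)
$Y = \frac{1}{297917}$ ($Y = \frac{1}{-10108 + 308025} = \frac{1}{297917} \approx 3.3566 \cdot 10^{-6}$)
$\frac{1}{Y} = \frac{1}{\frac{1}{297917}} = 297917$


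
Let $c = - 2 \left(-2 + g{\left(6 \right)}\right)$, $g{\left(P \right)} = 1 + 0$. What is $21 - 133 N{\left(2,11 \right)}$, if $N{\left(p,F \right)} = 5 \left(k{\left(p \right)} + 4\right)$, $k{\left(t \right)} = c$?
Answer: $-3969$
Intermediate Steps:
$g{\left(P \right)} = 1$
$c = 2$ ($c = - 2 \left(-2 + 1\right) = \left(-2\right) \left(-1\right) = 2$)
$k{\left(t \right)} = 2$
$N{\left(p,F \right)} = 30$ ($N{\left(p,F \right)} = 5 \left(2 + 4\right) = 5 \cdot 6 = 30$)
$21 - 133 N{\left(2,11 \right)} = 21 - 3990 = -3969$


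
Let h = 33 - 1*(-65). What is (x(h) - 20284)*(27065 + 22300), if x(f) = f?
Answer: -996481890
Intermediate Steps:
h = 98 (h = 33 + 65 = 98)
(x(h) - 20284)*(27065 + 22300) = (98 - 20284)*(27065 + 22300) = -20186*49365 = -996481890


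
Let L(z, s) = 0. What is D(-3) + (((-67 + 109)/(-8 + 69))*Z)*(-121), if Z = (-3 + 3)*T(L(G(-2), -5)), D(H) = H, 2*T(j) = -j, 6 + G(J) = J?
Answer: -3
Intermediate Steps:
G(J) = -6 + J
T(j) = -j/2 (T(j) = (-j)/2 = -j/2)
Z = 0 (Z = (-3 + 3)*(-½*0) = 0*0 = 0)
D(-3) + (((-67 + 109)/(-8 + 69))*Z)*(-121) = -3 + (((-67 + 109)/(-8 + 69))*0)*(-121) = -3 + ((42/61)*0)*(-121) = -3 + 0*(-121) = -3 + 0 = -3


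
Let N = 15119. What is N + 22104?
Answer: 37223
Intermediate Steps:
N + 22104 = 15119 + 22104 = 37223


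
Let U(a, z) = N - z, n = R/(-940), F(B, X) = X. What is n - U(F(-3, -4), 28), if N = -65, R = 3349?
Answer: 84071/940 ≈ 89.437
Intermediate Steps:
n = -3349/940 (n = 3349/(-940) = 3349*(-1/940) = -3349/940 ≈ -3.5628)
U(a, z) = -65 - z
n - U(F(-3, -4), 28) = -3349/940 - (-65 - 1*28) = -3349/940 - (-65 - 28) = -3349/940 - 1*(-93) = -3349/940 + 93 = 84071/940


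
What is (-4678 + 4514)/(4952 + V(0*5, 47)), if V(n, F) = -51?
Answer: -164/4901 ≈ -0.033463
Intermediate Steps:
(-4678 + 4514)/(4952 + V(0*5, 47)) = (-4678 + 4514)/(4952 - 51) = -164/4901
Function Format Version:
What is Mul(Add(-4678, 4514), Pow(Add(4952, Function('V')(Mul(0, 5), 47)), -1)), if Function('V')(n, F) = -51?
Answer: Rational(-164, 4901) ≈ -0.033463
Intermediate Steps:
Mul(Add(-4678, 4514), Pow(Add(4952, Function('V')(Mul(0, 5), 47)), -1)) = Mul(Add(-4678, 4514), Pow(Add(4952, -51), -1)) = Mul(-164, Pow(4901, -1)) = Mul(-164, Rational(1, 4901)) = Rational(-164, 4901)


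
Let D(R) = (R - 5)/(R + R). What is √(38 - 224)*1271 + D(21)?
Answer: 8/21 + 1271*I*√186 ≈ 0.38095 + 17334.0*I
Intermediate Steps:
D(R) = (-5 + R)/(2*R) (D(R) = (-5 + R)/((2*R)) = (-5 + R)*(1/(2*R)) = (-5 + R)/(2*R))
√(38 - 224)*1271 + D(21) = √(38 - 224)*1271 + (½)*(-5 + 21)/21 = √(-186)*1271 + (½)*(1/21)*16 = (I*√186)*1271 + 8/21 = 1271*I*√186 + 8/21 = 8/21 + 1271*I*√186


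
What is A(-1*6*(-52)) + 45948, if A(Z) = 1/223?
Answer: 10246405/223 ≈ 45948.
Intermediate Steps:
A(Z) = 1/223
A(-1*6*(-52)) + 45948 = 1/223 + 45948 = 10246405/223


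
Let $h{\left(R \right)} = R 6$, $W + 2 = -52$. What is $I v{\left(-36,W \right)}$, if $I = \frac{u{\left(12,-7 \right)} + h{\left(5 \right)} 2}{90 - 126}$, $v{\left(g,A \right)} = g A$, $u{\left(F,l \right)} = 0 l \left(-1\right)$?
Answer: $-3240$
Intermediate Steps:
$W = -54$ ($W = -2 - 52 = -54$)
$u{\left(F,l \right)} = 0$ ($u{\left(F,l \right)} = 0 \left(-1\right) = 0$)
$h{\left(R \right)} = 6 R$
$v{\left(g,A \right)} = A g$
$I = - \frac{5}{3}$ ($I = \frac{0 + 6 \cdot 5 \cdot 2}{90 - 126} = \frac{0 + 30 \cdot 2}{-36} = \left(0 + 60\right) \left(- \frac{1}{36}\right) = 60 \left(- \frac{1}{36}\right) = - \frac{5}{3} \approx -1.6667$)
$I v{\left(-36,W \right)} = - \frac{5 \left(\left(-54\right) \left(-36\right)\right)}{3} = \left(- \frac{5}{3}\right) 1944 = -3240$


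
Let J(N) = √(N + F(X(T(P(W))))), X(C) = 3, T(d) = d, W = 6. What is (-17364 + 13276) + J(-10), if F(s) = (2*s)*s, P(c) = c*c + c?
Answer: -4088 + 2*√2 ≈ -4085.2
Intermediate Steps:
P(c) = c + c² (P(c) = c² + c = c + c²)
F(s) = 2*s²
J(N) = √(18 + N) (J(N) = √(N + 2*3²) = √(N + 2*9) = √(N + 18) = √(18 + N))
(-17364 + 13276) + J(-10) = (-17364 + 13276) + √(18 - 10) = -4088 + √8 = -4088 + 2*√2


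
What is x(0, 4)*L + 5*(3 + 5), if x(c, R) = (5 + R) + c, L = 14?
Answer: 166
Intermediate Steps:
x(c, R) = 5 + R + c
x(0, 4)*L + 5*(3 + 5) = (5 + 4 + 0)*14 + 5*(3 + 5) = 9*14 + 5*8 = 126 + 40 = 166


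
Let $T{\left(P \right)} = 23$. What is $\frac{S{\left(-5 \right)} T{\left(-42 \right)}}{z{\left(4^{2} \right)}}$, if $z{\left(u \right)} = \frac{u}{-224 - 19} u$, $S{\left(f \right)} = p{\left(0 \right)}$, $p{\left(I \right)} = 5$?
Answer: $- \frac{27945}{256} \approx -109.16$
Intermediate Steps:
$S{\left(f \right)} = 5$
$z{\left(u \right)} = - \frac{u^{2}}{243}$ ($z{\left(u \right)} = \frac{u}{-243} u = - \frac{u}{243} u = - \frac{u^{2}}{243}$)
$\frac{S{\left(-5 \right)} T{\left(-42 \right)}}{z{\left(4^{2} \right)}} = \frac{5 \cdot 23}{\left(- \frac{1}{243}\right) \left(4^{2}\right)^{2}} = \frac{115}{\left(- \frac{1}{243}\right) 16^{2}} = \frac{115}{\left(- \frac{1}{243}\right) 256} = \frac{115}{- \frac{256}{243}} = 115 \left(- \frac{243}{256}\right) = - \frac{27945}{256}$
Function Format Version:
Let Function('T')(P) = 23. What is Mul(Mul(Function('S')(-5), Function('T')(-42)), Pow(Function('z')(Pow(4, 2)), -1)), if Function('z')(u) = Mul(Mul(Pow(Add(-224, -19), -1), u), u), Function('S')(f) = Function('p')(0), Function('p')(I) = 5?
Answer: Rational(-27945, 256) ≈ -109.16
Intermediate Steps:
Function('S')(f) = 5
Function('z')(u) = Mul(Rational(-1, 243), Pow(u, 2)) (Function('z')(u) = Mul(Mul(Pow(-243, -1), u), u) = Mul(Mul(Rational(-1, 243), u), u) = Mul(Rational(-1, 243), Pow(u, 2)))
Mul(Mul(Function('S')(-5), Function('T')(-42)), Pow(Function('z')(Pow(4, 2)), -1)) = Mul(Mul(5, 23), Pow(Mul(Rational(-1, 243), Pow(Pow(4, 2), 2)), -1)) = Mul(115, Pow(Mul(Rational(-1, 243), Pow(16, 2)), -1)) = Mul(115, Pow(Mul(Rational(-1, 243), 256), -1)) = Mul(115, Pow(Rational(-256, 243), -1)) = Mul(115, Rational(-243, 256)) = Rational(-27945, 256)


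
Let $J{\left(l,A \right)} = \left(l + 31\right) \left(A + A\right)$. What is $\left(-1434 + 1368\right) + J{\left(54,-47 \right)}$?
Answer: $-8056$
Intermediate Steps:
$J{\left(l,A \right)} = 2 A \left(31 + l\right)$ ($J{\left(l,A \right)} = \left(31 + l\right) 2 A = 2 A \left(31 + l\right)$)
$\left(-1434 + 1368\right) + J{\left(54,-47 \right)} = \left(-1434 + 1368\right) + 2 \left(-47\right) \left(31 + 54\right) = -66 + 2 \left(-47\right) 85 = -66 - 7990 = -8056$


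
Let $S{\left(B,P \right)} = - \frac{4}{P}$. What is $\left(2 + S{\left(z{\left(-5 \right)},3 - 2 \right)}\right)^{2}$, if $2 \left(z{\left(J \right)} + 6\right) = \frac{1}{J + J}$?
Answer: $4$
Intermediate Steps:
$z{\left(J \right)} = -6 + \frac{1}{4 J}$ ($z{\left(J \right)} = -6 + \frac{1}{2 \left(J + J\right)} = -6 + \frac{1}{2 \cdot 2 J} = -6 + \frac{\frac{1}{2} \frac{1}{J}}{2} = -6 + \frac{1}{4 J}$)
$\left(2 + S{\left(z{\left(-5 \right)},3 - 2 \right)}\right)^{2} = \left(2 - \frac{4}{3 - 2}\right)^{2} = \left(2 - \frac{4}{1}\right)^{2} = \left(2 - 4\right)^{2} = \left(-2\right)^{2} = 4$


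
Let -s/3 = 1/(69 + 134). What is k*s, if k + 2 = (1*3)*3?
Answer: -3/29 ≈ -0.10345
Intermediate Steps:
s = -3/203 (s = -3/(69 + 134) = -3/203 ≈ -0.014778)
k = 7 (k = -2 + (1*3)*3 = -2 + 3*3 = -2 + 9 = 7)
k*s = 7*(-3/203) = -3/29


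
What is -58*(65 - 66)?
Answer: 58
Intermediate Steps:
-58*(65 - 66) = -58*(-1) = 58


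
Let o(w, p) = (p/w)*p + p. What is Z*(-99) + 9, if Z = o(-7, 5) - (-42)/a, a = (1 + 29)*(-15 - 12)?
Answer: -13366/105 ≈ -127.30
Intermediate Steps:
o(w, p) = p + p²/w (o(w, p) = p²/w + p = p + p²/w)
a = -810 (a = 30*(-27) = -810)
Z = 1301/945 (Z = 5*(5 - 7)/(-7) - (-42)/(-810) = 5*(-⅐)*(-2) - (-42)*(-1)/810 = 10/7 - 1*7/135 = 10/7 - 7/135 = 1301/945 ≈ 1.3767)
Z*(-99) + 9 = (1301/945)*(-99) + 9 = -14311/105 + 9 = -13366/105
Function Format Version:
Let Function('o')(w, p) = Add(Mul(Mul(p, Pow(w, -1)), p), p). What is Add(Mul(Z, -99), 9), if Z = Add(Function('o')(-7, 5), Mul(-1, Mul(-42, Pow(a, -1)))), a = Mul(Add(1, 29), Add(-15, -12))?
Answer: Rational(-13366, 105) ≈ -127.30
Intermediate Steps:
Function('o')(w, p) = Add(p, Mul(Pow(p, 2), Pow(w, -1))) (Function('o')(w, p) = Add(Mul(Pow(p, 2), Pow(w, -1)), p) = Add(p, Mul(Pow(p, 2), Pow(w, -1))))
a = -810 (a = Mul(30, -27) = -810)
Z = Rational(1301, 945) (Z = Add(Mul(5, Pow(-7, -1), Add(5, -7)), Mul(-1, Mul(-42, Pow(-810, -1)))) = Add(Mul(5, Rational(-1, 7), -2), Mul(-1, Mul(-42, Rational(-1, 810)))) = Add(Rational(10, 7), Mul(-1, Rational(7, 135))) = Add(Rational(10, 7), Rational(-7, 135)) = Rational(1301, 945) ≈ 1.3767)
Add(Mul(Z, -99), 9) = Add(Mul(Rational(1301, 945), -99), 9) = Add(Rational(-14311, 105), 9) = Rational(-13366, 105)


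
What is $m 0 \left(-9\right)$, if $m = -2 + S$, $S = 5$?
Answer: $0$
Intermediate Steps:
$m = 3$ ($m = -2 + 5 = 3$)
$m 0 \left(-9\right) = 3 \cdot 0 \left(-9\right) = 0 \left(-9\right) = 0$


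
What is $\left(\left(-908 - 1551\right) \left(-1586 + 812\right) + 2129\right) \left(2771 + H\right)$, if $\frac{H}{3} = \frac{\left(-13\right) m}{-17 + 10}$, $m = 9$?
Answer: $\frac{37627740460}{7} \approx 5.3754 \cdot 10^{9}$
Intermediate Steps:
$H = \frac{351}{7}$ ($H = 3 \frac{\left(-13\right) 9}{-17 + 10} = 3 \left(- \frac{117}{-7}\right) = 3 \left(\left(-117\right) \left(- \frac{1}{7}\right)\right) = 3 \cdot \frac{117}{7} = \frac{351}{7} \approx 50.143$)
$\left(\left(-908 - 1551\right) \left(-1586 + 812\right) + 2129\right) \left(2771 + H\right) = \left(\left(-908 - 1551\right) \left(-1586 + 812\right) + 2129\right) \left(2771 + \frac{351}{7}\right) = \left(\left(-2459\right) \left(-774\right) + 2129\right) \frac{19748}{7} = \left(1903266 + 2129\right) \frac{19748}{7} = 1905395 \cdot \frac{19748}{7} = \frac{37627740460}{7}$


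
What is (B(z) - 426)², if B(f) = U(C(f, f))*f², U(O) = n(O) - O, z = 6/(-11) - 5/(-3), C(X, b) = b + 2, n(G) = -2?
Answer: 241507855113529/1291467969 ≈ 1.8700e+5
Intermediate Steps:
C(X, b) = 2 + b
z = 37/33 (z = 6*(-1/11) - 5*(-⅓) = -6/11 + 5/3 = 37/33 ≈ 1.1212)
U(O) = -2 - O
B(f) = f²*(-4 - f) (B(f) = (-2 - (2 + f))*f² = (-2 + (-2 - f))*f² = (-4 - f)*f² = f²*(-4 - f))
(B(z) - 426)² = ((37/33)²*(-4 - 1*37/33) - 426)² = (1369*(-4 - 37/33)/1089 - 426)² = ((1369/1089)*(-169/33) - 426)² = (-231361/35937 - 426)² = (-15540523/35937)² = 241507855113529/1291467969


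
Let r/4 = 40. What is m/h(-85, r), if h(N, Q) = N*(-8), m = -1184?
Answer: -148/85 ≈ -1.7412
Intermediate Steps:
r = 160 (r = 4*40 = 160)
h(N, Q) = -8*N
m/h(-85, r) = -1184/((-8*(-85))) = -1184/680 = -1184*1/680 = -148/85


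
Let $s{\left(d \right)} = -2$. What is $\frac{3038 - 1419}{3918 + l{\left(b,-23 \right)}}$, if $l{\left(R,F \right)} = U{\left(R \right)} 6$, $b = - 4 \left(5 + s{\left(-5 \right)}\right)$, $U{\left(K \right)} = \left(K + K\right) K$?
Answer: $\frac{1619}{5646} \approx 0.28675$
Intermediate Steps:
$U{\left(K \right)} = 2 K^{2}$ ($U{\left(K \right)} = 2 K K = 2 K^{2}$)
$b = -12$ ($b = - 4 \left(5 - 2\right) = \left(-4\right) 3 = -12$)
$l{\left(R,F \right)} = 12 R^{2}$ ($l{\left(R,F \right)} = 2 R^{2} \cdot 6 = 12 R^{2}$)
$\frac{3038 - 1419}{3918 + l{\left(b,-23 \right)}} = \frac{3038 - 1419}{3918 + 12 \left(-12\right)^{2}} = \frac{1619}{3918 + 12 \cdot 144} = \frac{1619}{3918 + 1728} = \frac{1619}{5646}$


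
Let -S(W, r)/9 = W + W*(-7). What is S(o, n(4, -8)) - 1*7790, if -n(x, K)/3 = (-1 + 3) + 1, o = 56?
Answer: -4766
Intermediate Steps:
n(x, K) = -9 (n(x, K) = -3*((-1 + 3) + 1) = -3*(2 + 1) = -3*3 = -9)
S(W, r) = 54*W (S(W, r) = -9*(W + W*(-7)) = -9*(W - 7*W) = -(-54)*W = 54*W)
S(o, n(4, -8)) - 1*7790 = 54*56 - 1*7790 = 3024 - 7790 = -4766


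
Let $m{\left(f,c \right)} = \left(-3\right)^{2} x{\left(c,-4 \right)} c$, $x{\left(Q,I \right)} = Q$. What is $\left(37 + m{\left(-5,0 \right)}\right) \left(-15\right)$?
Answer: $-555$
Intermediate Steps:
$m{\left(f,c \right)} = 9 c^{2}$ ($m{\left(f,c \right)} = \left(-3\right)^{2} c c = 9 c c = 9 c^{2}$)
$\left(37 + m{\left(-5,0 \right)}\right) \left(-15\right) = \left(37 + 9 \cdot 0^{2}\right) \left(-15\right) = \left(37 + 9 \cdot 0\right) \left(-15\right) = \left(37 + 0\right) \left(-15\right) = 37 \left(-15\right) = -555$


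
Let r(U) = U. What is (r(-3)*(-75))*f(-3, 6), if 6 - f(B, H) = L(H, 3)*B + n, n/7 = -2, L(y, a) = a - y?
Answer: 2475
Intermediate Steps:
n = -14 (n = 7*(-2) = -14)
f(B, H) = 20 - B*(3 - H) (f(B, H) = 6 - ((3 - H)*B - 14) = 6 - (B*(3 - H) - 14) = 6 - (-14 + B*(3 - H)) = 6 + (14 - B*(3 - H)) = 20 - B*(3 - H))
(r(-3)*(-75))*f(-3, 6) = (-3*(-75))*(20 - 3*(-3 + 6)) = 225*(20 - 3*3) = 225*(20 - 9) = 225*11 = 2475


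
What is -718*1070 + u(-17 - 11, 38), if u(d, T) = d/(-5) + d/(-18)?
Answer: -34571378/45 ≈ -7.6825e+5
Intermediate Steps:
u(d, T) = -23*d/90 (u(d, T) = d*(-⅕) + d*(-1/18) = -d/5 - d/18 = -23*d/90)
-718*1070 + u(-17 - 11, 38) = -718*1070 - 23*(-17 - 11)/90 = -768260 - 23/90*(-28) = -768260 + 322/45 = -34571378/45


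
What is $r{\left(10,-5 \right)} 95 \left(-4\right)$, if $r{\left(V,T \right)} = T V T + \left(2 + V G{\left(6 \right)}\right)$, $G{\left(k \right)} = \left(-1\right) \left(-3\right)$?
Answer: $-107160$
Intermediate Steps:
$G{\left(k \right)} = 3$
$r{\left(V,T \right)} = 2 + 3 V + V T^{2}$ ($r{\left(V,T \right)} = T V T + \left(2 + V 3\right) = V T^{2} + \left(2 + 3 V\right) = 2 + 3 V + V T^{2}$)
$r{\left(10,-5 \right)} 95 \left(-4\right) = \left(2 + 3 \cdot 10 + 10 \left(-5\right)^{2}\right) 95 \left(-4\right) = \left(2 + 30 + 10 \cdot 25\right) 95 \left(-4\right) = \left(2 + 30 + 250\right) 95 \left(-4\right) = 282 \cdot 95 \left(-4\right) = 26790 \left(-4\right) = -107160$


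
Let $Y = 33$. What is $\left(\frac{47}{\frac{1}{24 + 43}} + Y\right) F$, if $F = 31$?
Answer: $98642$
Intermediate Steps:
$\left(\frac{47}{\frac{1}{24 + 43}} + Y\right) F = \left(\frac{47}{\frac{1}{24 + 43}} + 33\right) 31 = \left(\frac{47}{\frac{1}{67}} + 33\right) 31 = \left(47 \frac{1}{\frac{1}{67}} + 33\right) 31 = \left(47 \cdot 67 + 33\right) 31 = \left(3149 + 33\right) 31 = 3182 \cdot 31 = 98642$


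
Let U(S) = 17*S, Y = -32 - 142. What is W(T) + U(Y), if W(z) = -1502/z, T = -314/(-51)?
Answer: -502707/157 ≈ -3202.0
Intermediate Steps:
Y = -174
T = 314/51 (T = -314*(-1/51) = 314/51 ≈ 6.1569)
W(T) + U(Y) = -1502/314/51 + 17*(-174) = -1502*51/314 - 2958 = -38301/157 - 2958 = -502707/157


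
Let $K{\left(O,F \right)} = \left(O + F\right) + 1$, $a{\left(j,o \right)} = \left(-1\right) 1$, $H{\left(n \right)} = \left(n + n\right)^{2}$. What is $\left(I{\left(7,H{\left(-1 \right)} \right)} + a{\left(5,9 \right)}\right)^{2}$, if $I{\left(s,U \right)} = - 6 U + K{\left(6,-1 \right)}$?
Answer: $361$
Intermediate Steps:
$H{\left(n \right)} = 4 n^{2}$ ($H{\left(n \right)} = \left(2 n\right)^{2} = 4 n^{2}$)
$a{\left(j,o \right)} = -1$
$K{\left(O,F \right)} = 1 + F + O$ ($K{\left(O,F \right)} = \left(F + O\right) + 1 = 1 + F + O$)
$I{\left(s,U \right)} = 6 - 6 U$ ($I{\left(s,U \right)} = - 6 U + \left(1 - 1 + 6\right) = - 6 U + 6 = 6 - 6 U$)
$\left(I{\left(7,H{\left(-1 \right)} \right)} + a{\left(5,9 \right)}\right)^{2} = \left(\left(6 - 6 \cdot 4 \left(-1\right)^{2}\right) - 1\right)^{2} = \left(\left(6 - 6 \cdot 4 \cdot 1\right) - 1\right)^{2} = \left(\left(6 - 24\right) - 1\right)^{2} = \left(-18 - 1\right)^{2} = \left(-19\right)^{2} = 361$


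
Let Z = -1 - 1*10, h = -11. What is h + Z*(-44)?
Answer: 473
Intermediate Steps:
Z = -11 (Z = -1 - 10 = -11)
h + Z*(-44) = -11 - 11*(-44) = -11 + 484 = 473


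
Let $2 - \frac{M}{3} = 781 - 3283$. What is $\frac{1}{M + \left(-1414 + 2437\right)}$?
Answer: $\frac{1}{8535} \approx 0.00011716$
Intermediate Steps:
$M = 7512$ ($M = 6 - 3 \left(781 - 3283\right) = 6 - -7506 = 6 + 7506 = 7512$)
$\frac{1}{M + \left(-1414 + 2437\right)} = \frac{1}{7512 + \left(-1414 + 2437\right)} = \frac{1}{7512 + 1023} = \frac{1}{8535}$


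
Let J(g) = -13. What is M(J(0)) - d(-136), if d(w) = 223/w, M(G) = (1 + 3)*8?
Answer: 4575/136 ≈ 33.640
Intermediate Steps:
M(G) = 32 (M(G) = 4*8 = 32)
M(J(0)) - d(-136) = 32 - 223/(-136) = 32 - 223*(-1)/136 = 32 - 1*(-223/136) = 32 + 223/136 = 4575/136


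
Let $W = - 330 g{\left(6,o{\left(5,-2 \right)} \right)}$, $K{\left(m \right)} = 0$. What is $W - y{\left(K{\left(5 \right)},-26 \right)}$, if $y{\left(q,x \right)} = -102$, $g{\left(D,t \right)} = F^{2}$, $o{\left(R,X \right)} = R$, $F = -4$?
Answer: $-5178$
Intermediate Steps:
$g{\left(D,t \right)} = 16$ ($g{\left(D,t \right)} = \left(-4\right)^{2} = 16$)
$W = -5280$ ($W = \left(-330\right) 16 = -5280$)
$W - y{\left(K{\left(5 \right)},-26 \right)} = -5280 - -102 = -5280 + 102 = -5178$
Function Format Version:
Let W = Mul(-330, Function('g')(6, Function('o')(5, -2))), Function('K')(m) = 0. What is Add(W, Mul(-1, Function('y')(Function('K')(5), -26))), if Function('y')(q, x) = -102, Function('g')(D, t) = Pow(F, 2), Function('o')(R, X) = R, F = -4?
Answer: -5178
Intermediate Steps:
Function('g')(D, t) = 16 (Function('g')(D, t) = Pow(-4, 2) = 16)
W = -5280 (W = Mul(-330, 16) = -5280)
Add(W, Mul(-1, Function('y')(Function('K')(5), -26))) = Add(-5280, Mul(-1, -102)) = Add(-5280, 102) = -5178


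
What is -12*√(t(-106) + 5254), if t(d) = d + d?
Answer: -12*√5042 ≈ -852.08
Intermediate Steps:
t(d) = 2*d
-12*√(t(-106) + 5254) = -12*√(2*(-106) + 5254) = -12*√(-212 + 5254) = -12*√5042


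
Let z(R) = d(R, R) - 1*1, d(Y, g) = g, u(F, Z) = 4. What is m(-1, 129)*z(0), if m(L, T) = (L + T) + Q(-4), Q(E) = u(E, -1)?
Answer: -132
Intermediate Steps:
Q(E) = 4
z(R) = -1 + R (z(R) = R - 1*1 = R - 1 = -1 + R)
m(L, T) = 4 + L + T (m(L, T) = (L + T) + 4 = 4 + L + T)
m(-1, 129)*z(0) = (4 - 1 + 129)*(-1 + 0) = 132*(-1) = -132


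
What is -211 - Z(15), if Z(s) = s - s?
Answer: -211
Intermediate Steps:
Z(s) = 0
-211 - Z(15) = -211 - 1*0 = -211 + 0 = -211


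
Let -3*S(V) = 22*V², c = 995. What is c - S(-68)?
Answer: 104713/3 ≈ 34904.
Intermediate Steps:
S(V) = -22*V²/3
c - S(-68) = 995 - (-22)*(-68)²/3 = 995 - (-22)*4624/3 = 995 - 1*(-101728/3) = 995 + 101728/3 = 104713/3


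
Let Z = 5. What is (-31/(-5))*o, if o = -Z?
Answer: -31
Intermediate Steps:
o = -5 (o = -1*5 = -5)
(-31/(-5))*o = (-31/(-5))*(-5) = -⅕*(-31)*(-5) = (31/5)*(-5) = -31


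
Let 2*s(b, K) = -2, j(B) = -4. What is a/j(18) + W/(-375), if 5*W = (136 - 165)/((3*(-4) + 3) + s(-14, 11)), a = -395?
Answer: 3703067/37500 ≈ 98.748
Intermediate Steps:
s(b, K) = -1 (s(b, K) = (½)*(-2) = -1)
W = 29/50 (W = ((136 - 165)/((3*(-4) + 3) - 1))/5 = (-29/((-12 + 3) - 1))/5 = (-29/(-9 - 1))/5 = (-29/(-10))/5 = (-29*(-⅒))/5 = (⅕)*(29/10) = 29/50 ≈ 0.58000)
a/j(18) + W/(-375) = -395/(-4) + (29/50)/(-375) = -395*(-¼) + (29/50)*(-1/375) = 395/4 - 29/18750 = 3703067/37500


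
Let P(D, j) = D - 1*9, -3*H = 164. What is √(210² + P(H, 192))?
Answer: √396327/3 ≈ 209.85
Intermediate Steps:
H = -164/3 (H = -⅓*164 = -164/3 ≈ -54.667)
P(D, j) = -9 + D (P(D, j) = D - 9 = -9 + D)
√(210² + P(H, 192)) = √(210² + (-9 - 164/3)) = √(44100 - 191/3) = √(132109/3) = √396327/3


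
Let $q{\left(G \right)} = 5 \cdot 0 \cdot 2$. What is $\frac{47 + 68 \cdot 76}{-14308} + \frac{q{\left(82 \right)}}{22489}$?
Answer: $- \frac{745}{2044} \approx -0.36448$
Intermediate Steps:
$q{\left(G \right)} = 0$ ($q{\left(G \right)} = 0 \cdot 2 = 0$)
$\frac{47 + 68 \cdot 76}{-14308} + \frac{q{\left(82 \right)}}{22489} = \frac{47 + 68 \cdot 76}{-14308} + \frac{0}{22489} = \left(47 + 5168\right) \left(- \frac{1}{14308}\right) + 0 \cdot \frac{1}{22489} = 5215 \left(- \frac{1}{14308}\right) + 0 = - \frac{745}{2044} + 0 = - \frac{745}{2044}$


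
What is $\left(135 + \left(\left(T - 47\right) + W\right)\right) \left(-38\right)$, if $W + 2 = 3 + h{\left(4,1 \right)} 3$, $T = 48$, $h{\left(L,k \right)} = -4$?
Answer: $-4750$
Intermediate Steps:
$W = -11$ ($W = -2 + \left(3 - 12\right) = -2 - 9 = -11$)
$\left(135 + \left(\left(T - 47\right) + W\right)\right) \left(-38\right) = \left(135 + \left(\left(48 - 47\right) - 11\right)\right) \left(-38\right) = \left(135 + \left(1 - 11\right)\right) \left(-38\right) = \left(135 - 10\right) \left(-38\right) = 125 \left(-38\right) = -4750$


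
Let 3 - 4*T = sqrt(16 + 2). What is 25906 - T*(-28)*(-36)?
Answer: 25150 + 756*sqrt(2) ≈ 26219.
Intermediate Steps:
T = 3/4 - 3*sqrt(2)/4 (T = 3/4 - sqrt(16 + 2)/4 = 3/4 - 3*sqrt(2)/4 ≈ -0.31066)
25906 - T*(-28)*(-36) = 25906 - (3/4 - 3*sqrt(2)/4)*(-28)*(-36) = 25906 - (-21 + 21*sqrt(2))*(-36) = 25906 - (756 - 756*sqrt(2)) = 25906 + (-756 + 756*sqrt(2)) = 25150 + 756*sqrt(2)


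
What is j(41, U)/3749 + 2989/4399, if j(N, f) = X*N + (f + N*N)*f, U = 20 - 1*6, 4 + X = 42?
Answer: 122447673/16491851 ≈ 7.4247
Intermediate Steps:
X = 38 (X = -4 + 42 = 38)
U = 14 (U = 20 - 6 = 14)
j(N, f) = 38*N + f*(f + N²) (j(N, f) = 38*N + (f + N*N)*f = 38*N + (f + N²)*f = 38*N + f*(f + N²))
j(41, U)/3749 + 2989/4399 = (14² + 38*41 + 14*41²)/3749 + 2989/4399 = (196 + 1558 + 14*1681)*(1/3749) + 2989*(1/4399) = (196 + 1558 + 23534)*(1/3749) + 2989/4399 = 25288*(1/3749) + 2989/4399 = 25288/3749 + 2989/4399 = 122447673/16491851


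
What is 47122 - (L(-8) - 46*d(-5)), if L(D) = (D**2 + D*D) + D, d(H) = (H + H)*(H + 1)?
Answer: 48842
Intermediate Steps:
d(H) = 2*H*(1 + H) (d(H) = (2*H)*(1 + H) = 2*H*(1 + H))
L(D) = D + 2*D**2 (L(D) = (D**2 + D**2) + D = 2*D**2 + D = D + 2*D**2)
47122 - (L(-8) - 46*d(-5)) = 47122 - (-8*(1 + 2*(-8)) - 92*(-5)*(1 - 5)) = 47122 - (-8*(1 - 16) - 92*(-5)*(-4)) = 47122 - (-8*(-15) - 46*40) = 47122 - (120 - 1840) = 47122 - 1*(-1720) = 47122 + 1720 = 48842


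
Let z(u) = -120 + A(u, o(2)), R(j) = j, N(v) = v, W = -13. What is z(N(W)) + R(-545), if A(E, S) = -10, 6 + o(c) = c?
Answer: -675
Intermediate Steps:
o(c) = -6 + c
z(u) = -130 (z(u) = -120 - 10 = -130)
z(N(W)) + R(-545) = -130 - 545 = -675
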